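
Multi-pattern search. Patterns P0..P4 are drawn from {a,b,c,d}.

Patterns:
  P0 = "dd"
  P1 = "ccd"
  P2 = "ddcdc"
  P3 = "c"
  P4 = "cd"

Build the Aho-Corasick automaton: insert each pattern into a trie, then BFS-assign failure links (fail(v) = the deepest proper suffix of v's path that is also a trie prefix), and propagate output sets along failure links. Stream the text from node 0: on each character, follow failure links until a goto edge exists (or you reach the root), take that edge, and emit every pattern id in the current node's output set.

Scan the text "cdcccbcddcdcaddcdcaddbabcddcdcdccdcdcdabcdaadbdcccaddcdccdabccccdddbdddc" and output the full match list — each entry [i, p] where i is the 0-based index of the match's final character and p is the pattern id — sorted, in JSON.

Build:
Trie nodes:
  n0 'ε': c→3 d→1
  n1 'd': d→2
  n2 'dd': c→6  [P0 ends]
  n3 'c': c→4 d→9  [P3 ends]
  n4 'cc': d→5
  n5 'ccd': ·  [P1 ends]
  n6 'ddc': d→7
  n7 'ddcd': c→8
  n8 'ddcdc': ·  [P2 ends]
  n9 'cd': ·  [P4 ends]

Failure links (BFS by depth):
  n1('d'): parent n0 fail=0; on 'd' 0 → fail=0;  out ∅∪∅=∅
  n3('c'): parent n0 fail=0; on 'c' 0 → fail=0;  out {3}∪∅={3}
  n2('dd'): parent n1 fail=0; on 'd' 0 → fail=1;  out {0}∪∅={0}
  n4('cc'): parent n3 fail=0; on 'c' 0 → fail=3;  out ∅∪{3}={3}
  n9('cd'): parent n3 fail=0; on 'd' 0 → fail=1;  out {4}∪∅={4}
  n5('ccd'): parent n4 fail=3; on 'd' 3 → fail=9;  out {1}∪{4}={1,4}
  n6('ddc'): parent n2 fail=1; on 'c' 1→0 → fail=3;  out ∅∪{3}={3}
  n7('ddcd'): parent n6 fail=3; on 'd' 3 → fail=9;  out ∅∪{4}={4}
  n8('ddcdc'): parent n7 fail=9; on 'c' 9→1→0 → fail=3;  out {2}∪{3}={2,3}

Text stream:
[0] read 'c'  n0⇒n3  emit P3@[0:0]
[1] read 'd'  n3⇒n9  emit P4@[0:1]
[2] read 'c'  n9⇒n3 ·f  emit P3@[2:2]
[3] read 'c'  n3⇒n4  emit P3@[3:3]
[4] read 'c'  n4⇒n4 ·f  emit P3@[4:4]
[5] read 'b'  n4⇒n0 ·f
[6] read 'c'  n0⇒n3  emit P3@[6:6]
[7] read 'd'  n3⇒n9  emit P4@[6:7]
[8] read 'd'  n9⇒n2 ·f  emit P0@[7:8]
[9] read 'c'  n2⇒n6  emit P3@[9:9]
[10] read 'd'  n6⇒n7  emit P4@[9:10]
[11] read 'c'  n7⇒n8  emit P2@[7:11],P3@[11:11]
[12] read 'a'  n8⇒n0 ·f
[13] read 'd'  n0⇒n1
[14] read 'd'  n1⇒n2  emit P0@[13:14]
[15] read 'c'  n2⇒n6  emit P3@[15:15]
[16] read 'd'  n6⇒n7  emit P4@[15:16]
[17] read 'c'  n7⇒n8  emit P2@[13:17],P3@[17:17]
[18] read 'a'  n8⇒n0 ·f
[19] read 'd'  n0⇒n1
[20] read 'd'  n1⇒n2  emit P0@[19:20]
[21] read 'b'  n2⇒n0 ·f
[22] read 'a'  n0⇒n0
[23] read 'b'  n0⇒n0
[24] read 'c'  n0⇒n3  emit P3@[24:24]
[25] read 'd'  n3⇒n9  emit P4@[24:25]
[26] read 'd'  n9⇒n2 ·f  emit P0@[25:26]
[27] read 'c'  n2⇒n6  emit P3@[27:27]
[28] read 'd'  n6⇒n7  emit P4@[27:28]
[29] read 'c'  n7⇒n8  emit P2@[25:29],P3@[29:29]
[30] read 'd'  n8⇒n9 ·f  emit P4@[29:30]
[31] read 'c'  n9⇒n3 ·f  emit P3@[31:31]
[32] read 'c'  n3⇒n4  emit P3@[32:32]
[33] read 'd'  n4⇒n5  emit P1@[31:33],P4@[32:33]
[34] read 'c'  n5⇒n3 ·f  emit P3@[34:34]
[35] read 'd'  n3⇒n9  emit P4@[34:35]
[36] read 'c'  n9⇒n3 ·f  emit P3@[36:36]
[37] read 'd'  n3⇒n9  emit P4@[36:37]
[38] read 'a'  n9⇒n0 ·f
[39] read 'b'  n0⇒n0
[40] read 'c'  n0⇒n3  emit P3@[40:40]
[41] read 'd'  n3⇒n9  emit P4@[40:41]
[42] read 'a'  n9⇒n0 ·f
[43] read 'a'  n0⇒n0
[44] read 'd'  n0⇒n1
[45] read 'b'  n1⇒n0 ·f
[46] read 'd'  n0⇒n1
[47] read 'c'  n1⇒n3 ·f  emit P3@[47:47]
[48] read 'c'  n3⇒n4  emit P3@[48:48]
[49] read 'c'  n4⇒n4 ·f  emit P3@[49:49]
[50] read 'a'  n4⇒n0 ·f
[51] read 'd'  n0⇒n1
[52] read 'd'  n1⇒n2  emit P0@[51:52]
[53] read 'c'  n2⇒n6  emit P3@[53:53]
[54] read 'd'  n6⇒n7  emit P4@[53:54]
[55] read 'c'  n7⇒n8  emit P2@[51:55],P3@[55:55]
[56] read 'c'  n8⇒n4 ·f  emit P3@[56:56]
[57] read 'd'  n4⇒n5  emit P1@[55:57],P4@[56:57]
[58] read 'a'  n5⇒n0 ·f
[59] read 'b'  n0⇒n0
[60] read 'c'  n0⇒n3  emit P3@[60:60]
[61] read 'c'  n3⇒n4  emit P3@[61:61]
[62] read 'c'  n4⇒n4 ·f  emit P3@[62:62]
[63] read 'c'  n4⇒n4 ·f  emit P3@[63:63]
[64] read 'd'  n4⇒n5  emit P1@[62:64],P4@[63:64]
[65] read 'd'  n5⇒n2 ·f  emit P0@[64:65]
[66] read 'd'  n2⇒n2 ·f  emit P0@[65:66]
[67] read 'b'  n2⇒n0 ·f
[68] read 'd'  n0⇒n1
[69] read 'd'  n1⇒n2  emit P0@[68:69]
[70] read 'd'  n2⇒n2 ·f  emit P0@[69:70]
[71] read 'c'  n2⇒n6  emit P3@[71:71]

All matches (sorted): [[0,3],[1,4],[2,3],[3,3],[4,3],[6,3],[7,4],[8,0],[9,3],[10,4],[11,2],[11,3],[14,0],[15,3],[16,4],[17,2],[17,3],[20,0],[24,3],[25,4],[26,0],[27,3],[28,4],[29,2],[29,3],[30,4],[31,3],[32,3],[33,1],[33,4],[34,3],[35,4],[36,3],[37,4],[40,3],[41,4],[47,3],[48,3],[49,3],[52,0],[53,3],[54,4],[55,2],[55,3],[56,3],[57,1],[57,4],[60,3],[61,3],[62,3],[63,3],[64,1],[64,4],[65,0],[66,0],[69,0],[70,0],[71,3]]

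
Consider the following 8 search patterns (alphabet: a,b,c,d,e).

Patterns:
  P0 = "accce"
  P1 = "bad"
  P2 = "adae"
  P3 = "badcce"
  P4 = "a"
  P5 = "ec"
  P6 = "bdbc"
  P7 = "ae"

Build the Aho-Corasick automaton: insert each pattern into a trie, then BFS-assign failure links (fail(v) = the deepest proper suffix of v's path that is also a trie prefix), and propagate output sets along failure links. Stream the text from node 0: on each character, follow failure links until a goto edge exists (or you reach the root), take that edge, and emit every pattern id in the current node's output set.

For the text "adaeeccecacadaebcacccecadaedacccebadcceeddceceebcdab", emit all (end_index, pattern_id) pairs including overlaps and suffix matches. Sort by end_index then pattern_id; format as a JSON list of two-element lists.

Construct AC machine:
Trie nodes:
  0='ε' goto a→1 b→6 e→15
  1='a' goto c→2 d→9 e→20  ←P4
  2='ac' goto c→3
  3='acc' goto c→4
  4='accc' goto e→5
  5='accce' goto ·  ←P0
  6='b' goto a→7 d→17
  7='ba' goto d→8
  8='bad' goto c→12  ←P1
  9='ad' goto a→10
  10='ada' goto e→11
  11='adae' goto ·  ←P2
  12='badc' goto c→13
  13='badcc' goto e→14
  14='badcce' goto ·  ←P3
  15='e' goto c→16
  16='ec' goto ·  ←P5
  17='bd' goto b→18
  18='bdb' goto c→19
  19='bdbc' goto ·  ←P6
  20='ae' goto ·  ←P7

Failure links (BFS by depth):
  n1('a'): parent n0 fail=0; on 'a' 0 → fail=0;  out {4}∪∅={4}
  n6('b'): parent n0 fail=0; on 'b' 0 → fail=0;  out ∅∪∅=∅
  n15('e'): parent n0 fail=0; on 'e' 0 → fail=0;  out ∅∪∅=∅
  n2('ac'): parent n1 fail=0; on 'c' 0 → fail=0;  out ∅∪∅=∅
  n7('ba'): parent n6 fail=0; on 'a' 0 → fail=1;  out ∅∪{4}={4}
  n9('ad'): parent n1 fail=0; on 'd' 0 → fail=0;  out ∅∪∅=∅
  n16('ec'): parent n15 fail=0; on 'c' 0 → fail=0;  out {5}∪∅={5}
  n17('bd'): parent n6 fail=0; on 'd' 0 → fail=0;  out ∅∪∅=∅
  n20('ae'): parent n1 fail=0; on 'e' 0 → fail=15;  out {7}∪∅={7}
  n3('acc'): parent n2 fail=0; on 'c' 0 → fail=0;  out ∅∪∅=∅
  n8('bad'): parent n7 fail=1; on 'd' 1 → fail=9;  out {1}∪∅={1}
  n10('ada'): parent n9 fail=0; on 'a' 0 → fail=1;  out ∅∪{4}={4}
  n18('bdb'): parent n17 fail=0; on 'b' 0 → fail=6;  out ∅∪∅=∅
  n4('accc'): parent n3 fail=0; on 'c' 0 → fail=0;  out ∅∪∅=∅
  n11('adae'): parent n10 fail=1; on 'e' 1 → fail=20;  out {2}∪{7}={2,7}
  n12('badc'): parent n8 fail=9; on 'c' 9→0 → fail=0;  out ∅∪∅=∅
  n19('bdbc'): parent n18 fail=6; on 'c' 6→0 → fail=0;  out {6}∪∅={6}
  n5('accce'): parent n4 fail=0; on 'e' 0 → fail=15;  out {0}∪∅={0}
  n13('badcc'): parent n12 fail=0; on 'c' 0 → fail=0;  out ∅∪∅=∅
  n14('badcce'): parent n13 fail=0; on 'e' 0 → fail=15;  out {3}∪∅={3}

Text stream:
pos 0 'a': at 1  → match P4@[0:0]
pos 1 'd': at 9
pos 2 'a': at 10  → match P4@[2:2]
pos 3 'e': at 11  → match P2@[0:3],P7@[2:3]
pos 4 'e': at 15 ·f
pos 5 'c': at 16  → match P5@[4:5]
pos 6 'c': at 0 ·f
pos 7 'e': at 15
pos 8 'c': at 16  → match P5@[7:8]
pos 9 'a': at 1 ·f  → match P4@[9:9]
pos 10 'c': at 2
pos 11 'a': at 1 ·f  → match P4@[11:11]
pos 12 'd': at 9
pos 13 'a': at 10  → match P4@[13:13]
pos 14 'e': at 11  → match P2@[11:14],P7@[13:14]
pos 15 'b': at 6 ·f
pos 16 'c': at 0 ·f
pos 17 'a': at 1  → match P4@[17:17]
pos 18 'c': at 2
pos 19 'c': at 3
pos 20 'c': at 4
pos 21 'e': at 5  → match P0@[17:21]
pos 22 'c': at 16 ·f  → match P5@[21:22]
pos 23 'a': at 1 ·f  → match P4@[23:23]
pos 24 'd': at 9
pos 25 'a': at 10  → match P4@[25:25]
pos 26 'e': at 11  → match P2@[23:26],P7@[25:26]
pos 27 'd': at 0 ·f
pos 28 'a': at 1  → match P4@[28:28]
pos 29 'c': at 2
pos 30 'c': at 3
pos 31 'c': at 4
pos 32 'e': at 5  → match P0@[28:32]
pos 33 'b': at 6 ·f
pos 34 'a': at 7  → match P4@[34:34]
pos 35 'd': at 8  → match P1@[33:35]
pos 36 'c': at 12
pos 37 'c': at 13
pos 38 'e': at 14  → match P3@[33:38]
pos 39 'e': at 15 ·f
pos 40 'd': at 0 ·f
pos 41 'd': at 0
pos 42 'c': at 0
pos 43 'e': at 15
pos 44 'c': at 16  → match P5@[43:44]
pos 45 'e': at 15 ·f
pos 46 'e': at 15 ·f
pos 47 'b': at 6 ·f
pos 48 'c': at 0 ·f
pos 49 'd': at 0
pos 50 'a': at 1  → match P4@[50:50]
pos 51 'b': at 6 ·f

Result: [[0,4],[2,4],[3,2],[3,7],[5,5],[8,5],[9,4],[11,4],[13,4],[14,2],[14,7],[17,4],[21,0],[22,5],[23,4],[25,4],[26,2],[26,7],[28,4],[32,0],[34,4],[35,1],[38,3],[44,5],[50,4]]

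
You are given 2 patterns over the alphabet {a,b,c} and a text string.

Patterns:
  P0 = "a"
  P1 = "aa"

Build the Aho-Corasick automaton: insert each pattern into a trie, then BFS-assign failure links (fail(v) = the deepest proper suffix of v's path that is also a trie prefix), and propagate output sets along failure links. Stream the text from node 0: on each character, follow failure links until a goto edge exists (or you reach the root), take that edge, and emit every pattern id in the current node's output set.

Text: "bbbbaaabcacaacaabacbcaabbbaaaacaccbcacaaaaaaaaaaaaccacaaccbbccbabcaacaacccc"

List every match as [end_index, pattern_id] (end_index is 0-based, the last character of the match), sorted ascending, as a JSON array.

Build:
Trie nodes:
  n0 'ε': a→1
  n1 'a': a→2  [P0 ends]
  n2 'aa': ·  [P1 ends]

Failure links (BFS by depth):
  fail(1) 'a': from fail(0)=0 chase 'a': 0 ⇒ 0;  out={0}∪out(0)={0}
  fail(2) 'aa': from fail(1)=0 chase 'a': 0 ⇒ 1;  out={1}∪out(1)={0,1}

Scan:
pos 0 'b': at 0
pos 1 'b': at 0
pos 2 'b': at 0
pos 3 'b': at 0
pos 4 'a': at 1  ** P0@[4:4]
pos 5 'a': at 2  ** P0@[5:5],P1@[4:5]
pos 6 'a': at 2 (via fail)  ** P0@[6:6],P1@[5:6]
pos 7 'b': at 0 (via fail)
pos 8 'c': at 0
pos 9 'a': at 1  ** P0@[9:9]
pos 10 'c': at 0 (via fail)
pos 11 'a': at 1  ** P0@[11:11]
pos 12 'a': at 2  ** P0@[12:12],P1@[11:12]
pos 13 'c': at 0 (via fail)
pos 14 'a': at 1  ** P0@[14:14]
pos 15 'a': at 2  ** P0@[15:15],P1@[14:15]
pos 16 'b': at 0 (via fail)
pos 17 'a': at 1  ** P0@[17:17]
pos 18 'c': at 0 (via fail)
pos 19 'b': at 0
pos 20 'c': at 0
pos 21 'a': at 1  ** P0@[21:21]
pos 22 'a': at 2  ** P0@[22:22],P1@[21:22]
pos 23 'b': at 0 (via fail)
pos 24 'b': at 0
pos 25 'b': at 0
pos 26 'a': at 1  ** P0@[26:26]
pos 27 'a': at 2  ** P0@[27:27],P1@[26:27]
pos 28 'a': at 2 (via fail)  ** P0@[28:28],P1@[27:28]
pos 29 'a': at 2 (via fail)  ** P0@[29:29],P1@[28:29]
pos 30 'c': at 0 (via fail)
pos 31 'a': at 1  ** P0@[31:31]
pos 32 'c': at 0 (via fail)
pos 33 'c': at 0
pos 34 'b': at 0
pos 35 'c': at 0
pos 36 'a': at 1  ** P0@[36:36]
pos 37 'c': at 0 (via fail)
pos 38 'a': at 1  ** P0@[38:38]
pos 39 'a': at 2  ** P0@[39:39],P1@[38:39]
pos 40 'a': at 2 (via fail)  ** P0@[40:40],P1@[39:40]
pos 41 'a': at 2 (via fail)  ** P0@[41:41],P1@[40:41]
pos 42 'a': at 2 (via fail)  ** P0@[42:42],P1@[41:42]
pos 43 'a': at 2 (via fail)  ** P0@[43:43],P1@[42:43]
pos 44 'a': at 2 (via fail)  ** P0@[44:44],P1@[43:44]
pos 45 'a': at 2 (via fail)  ** P0@[45:45],P1@[44:45]
pos 46 'a': at 2 (via fail)  ** P0@[46:46],P1@[45:46]
pos 47 'a': at 2 (via fail)  ** P0@[47:47],P1@[46:47]
pos 48 'a': at 2 (via fail)  ** P0@[48:48],P1@[47:48]
pos 49 'a': at 2 (via fail)  ** P0@[49:49],P1@[48:49]
pos 50 'c': at 0 (via fail)
pos 51 'c': at 0
pos 52 'a': at 1  ** P0@[52:52]
pos 53 'c': at 0 (via fail)
pos 54 'a': at 1  ** P0@[54:54]
pos 55 'a': at 2  ** P0@[55:55],P1@[54:55]
pos 56 'c': at 0 (via fail)
pos 57 'c': at 0
pos 58 'b': at 0
pos 59 'b': at 0
pos 60 'c': at 0
pos 61 'c': at 0
pos 62 'b': at 0
pos 63 'a': at 1  ** P0@[63:63]
pos 64 'b': at 0 (via fail)
pos 65 'c': at 0
pos 66 'a': at 1  ** P0@[66:66]
pos 67 'a': at 2  ** P0@[67:67],P1@[66:67]
pos 68 'c': at 0 (via fail)
pos 69 'a': at 1  ** P0@[69:69]
pos 70 'a': at 2  ** P0@[70:70],P1@[69:70]
pos 71 'c': at 0 (via fail)
pos 72 'c': at 0
pos 73 'c': at 0
pos 74 'c': at 0

Matches: [[4,0],[5,0],[5,1],[6,0],[6,1],[9,0],[11,0],[12,0],[12,1],[14,0],[15,0],[15,1],[17,0],[21,0],[22,0],[22,1],[26,0],[27,0],[27,1],[28,0],[28,1],[29,0],[29,1],[31,0],[36,0],[38,0],[39,0],[39,1],[40,0],[40,1],[41,0],[41,1],[42,0],[42,1],[43,0],[43,1],[44,0],[44,1],[45,0],[45,1],[46,0],[46,1],[47,0],[47,1],[48,0],[48,1],[49,0],[49,1],[52,0],[54,0],[55,0],[55,1],[63,0],[66,0],[67,0],[67,1],[69,0],[70,0],[70,1]]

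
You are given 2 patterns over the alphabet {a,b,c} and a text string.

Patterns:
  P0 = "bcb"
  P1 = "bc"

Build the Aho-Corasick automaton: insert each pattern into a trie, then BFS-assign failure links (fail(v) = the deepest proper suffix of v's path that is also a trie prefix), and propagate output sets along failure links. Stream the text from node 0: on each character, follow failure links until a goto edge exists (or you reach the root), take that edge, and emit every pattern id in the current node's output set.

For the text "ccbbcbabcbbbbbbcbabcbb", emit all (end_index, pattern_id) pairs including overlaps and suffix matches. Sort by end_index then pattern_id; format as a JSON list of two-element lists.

Build:
Trie (insert patterns):
  0='ε' goto b→1
  1='b' goto c→2
  2='bc' goto b→3  [P1 ends]
  3='bcb' goto ·  [P0 ends]

Failure links (BFS by depth):
  n1('b'): parent n0 fail=0; on 'b' 0 → fail=0;  out ∅∪∅=∅
  n2('bc'): parent n1 fail=0; on 'c' 0 → fail=0;  out {1}∪∅={1}
  n3('bcb'): parent n2 fail=0; on 'b' 0 → fail=1;  out {0}∪∅={0}

Scan:
pos 0 'c': at 0
pos 1 'c': at 0
pos 2 'b': at 1
pos 3 'b': at 1 (fail-walked)
pos 4 'c': at 2  → match P1@[3:4]
pos 5 'b': at 3  → match P0@[3:5]
pos 6 'a': at 0 (fail-walked)
pos 7 'b': at 1
pos 8 'c': at 2  → match P1@[7:8]
pos 9 'b': at 3  → match P0@[7:9]
pos 10 'b': at 1 (fail-walked)
pos 11 'b': at 1 (fail-walked)
pos 12 'b': at 1 (fail-walked)
pos 13 'b': at 1 (fail-walked)
pos 14 'b': at 1 (fail-walked)
pos 15 'c': at 2  → match P1@[14:15]
pos 16 'b': at 3  → match P0@[14:16]
pos 17 'a': at 0 (fail-walked)
pos 18 'b': at 1
pos 19 'c': at 2  → match P1@[18:19]
pos 20 'b': at 3  → match P0@[18:20]
pos 21 'b': at 1 (fail-walked)

Matches: [[4,1],[5,0],[8,1],[9,0],[15,1],[16,0],[19,1],[20,0]]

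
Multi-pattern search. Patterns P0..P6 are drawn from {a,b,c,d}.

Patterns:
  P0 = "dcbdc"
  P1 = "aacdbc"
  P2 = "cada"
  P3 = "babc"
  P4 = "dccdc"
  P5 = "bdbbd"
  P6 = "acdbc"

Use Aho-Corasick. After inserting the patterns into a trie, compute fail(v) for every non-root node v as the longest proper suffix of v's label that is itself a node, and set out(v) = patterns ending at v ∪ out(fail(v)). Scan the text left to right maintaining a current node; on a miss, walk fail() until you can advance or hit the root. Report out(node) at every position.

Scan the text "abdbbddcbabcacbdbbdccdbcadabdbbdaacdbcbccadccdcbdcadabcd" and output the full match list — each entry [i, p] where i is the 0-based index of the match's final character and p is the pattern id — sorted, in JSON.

Build automaton:
Trie nodes:
  0='ε' goto a→6 b→16 c→12 d→1
  1='d' goto c→2
  2='dc' goto b→3 c→20
  3='dcb' goto d→4
  4='dcbd' goto c→5
  5='dcbdc' goto ·  ←P0
  6='a' goto a→7 c→27
  7='aa' goto c→8
  8='aac' goto d→9
  9='aacd' goto b→10
  10='aacdb' goto c→11
  11='aacdbc' goto ·  ←P1
  12='c' goto a→13
  13='ca' goto d→14
  14='cad' goto a→15
  15='cada' goto ·  ←P2
  16='b' goto a→17 d→23
  17='ba' goto b→18
  18='bab' goto c→19
  19='babc' goto ·  ←P3
  20='dcc' goto d→21
  21='dccd' goto c→22
  22='dccdc' goto ·  ←P4
  23='bd' goto b→24
  24='bdb' goto b→25
  25='bdbb' goto d→26
  26='bdbbd' goto ·  ←P5
  27='ac' goto d→28
  28='acd' goto b→29
  29='acdb' goto c→30
  30='acdbc' goto ·  ←P6

Failure links (BFS by depth):
  fail(1) 'd': from fail(0)=0 chase 'd': 0 ⇒ 0;  out=∅∪out(0)=∅
  fail(6) 'a': from fail(0)=0 chase 'a': 0 ⇒ 0;  out=∅∪out(0)=∅
  fail(12) 'c': from fail(0)=0 chase 'c': 0 ⇒ 0;  out=∅∪out(0)=∅
  fail(16) 'b': from fail(0)=0 chase 'b': 0 ⇒ 0;  out=∅∪out(0)=∅
  fail(2) 'dc': from fail(1)=0 chase 'c': 0 ⇒ 12;  out=∅∪out(12)=∅
  fail(7) 'aa': from fail(6)=0 chase 'a': 0 ⇒ 6;  out=∅∪out(6)=∅
  fail(13) 'ca': from fail(12)=0 chase 'a': 0 ⇒ 6;  out=∅∪out(6)=∅
  fail(17) 'ba': from fail(16)=0 chase 'a': 0 ⇒ 6;  out=∅∪out(6)=∅
  fail(23) 'bd': from fail(16)=0 chase 'd': 0 ⇒ 1;  out=∅∪out(1)=∅
  fail(27) 'ac': from fail(6)=0 chase 'c': 0 ⇒ 12;  out=∅∪out(12)=∅
  fail(3) 'dcb': from fail(2)=12 chase 'b': 12→0 ⇒ 16;  out=∅∪out(16)=∅
  fail(8) 'aac': from fail(7)=6 chase 'c': 6 ⇒ 27;  out=∅∪out(27)=∅
  fail(14) 'cad': from fail(13)=6 chase 'd': 6→0 ⇒ 1;  out=∅∪out(1)=∅
  fail(18) 'bab': from fail(17)=6 chase 'b': 6→0 ⇒ 16;  out=∅∪out(16)=∅
  fail(20) 'dcc': from fail(2)=12 chase 'c': 12→0 ⇒ 12;  out=∅∪out(12)=∅
  fail(24) 'bdb': from fail(23)=1 chase 'b': 1→0 ⇒ 16;  out=∅∪out(16)=∅
  fail(28) 'acd': from fail(27)=12 chase 'd': 12→0 ⇒ 1;  out=∅∪out(1)=∅
  fail(4) 'dcbd': from fail(3)=16 chase 'd': 16 ⇒ 23;  out=∅∪out(23)=∅
  fail(9) 'aacd': from fail(8)=27 chase 'd': 27 ⇒ 28;  out=∅∪out(28)=∅
  fail(15) 'cada': from fail(14)=1 chase 'a': 1→0 ⇒ 6;  out={2}∪out(6)={2}
  fail(19) 'babc': from fail(18)=16 chase 'c': 16→0 ⇒ 12;  out={3}∪out(12)={3}
  fail(21) 'dccd': from fail(20)=12 chase 'd': 12→0 ⇒ 1;  out=∅∪out(1)=∅
  fail(25) 'bdbb': from fail(24)=16 chase 'b': 16→0 ⇒ 16;  out=∅∪out(16)=∅
  fail(29) 'acdb': from fail(28)=1 chase 'b': 1→0 ⇒ 16;  out=∅∪out(16)=∅
  fail(5) 'dcbdc': from fail(4)=23 chase 'c': 23→1 ⇒ 2;  out={0}∪out(2)={0}
  fail(10) 'aacdb': from fail(9)=28 chase 'b': 28 ⇒ 29;  out=∅∪out(29)=∅
  fail(22) 'dccdc': from fail(21)=1 chase 'c': 1 ⇒ 2;  out={4}∪out(2)={4}
  fail(26) 'bdbbd': from fail(25)=16 chase 'd': 16 ⇒ 23;  out={5}∪out(23)={5}
  fail(30) 'acdbc': from fail(29)=16 chase 'c': 16→0 ⇒ 12;  out={6}∪out(12)={6}
  fail(11) 'aacdbc': from fail(10)=29 chase 'c': 29 ⇒ 30;  out={1}∪out(30)={1,6}

Text stream:
pos 0 'a': at 6
pos 1 'b': at 16 (fail-walked)
pos 2 'd': at 23
pos 3 'b': at 24
pos 4 'b': at 25
pos 5 'd': at 26  → match P5@[1:5]
pos 6 'd': at 1 (fail-walked)
pos 7 'c': at 2
pos 8 'b': at 3
pos 9 'a': at 17 (fail-walked)
pos 10 'b': at 18
pos 11 'c': at 19  → match P3@[8:11]
pos 12 'a': at 13 (fail-walked)
pos 13 'c': at 27 (fail-walked)
pos 14 'b': at 16 (fail-walked)
pos 15 'd': at 23
pos 16 'b': at 24
pos 17 'b': at 25
pos 18 'd': at 26  → match P5@[14:18]
pos 19 'c': at 2 (fail-walked)
pos 20 'c': at 20
pos 21 'd': at 21
pos 22 'b': at 16 (fail-walked)
pos 23 'c': at 12 (fail-walked)
pos 24 'a': at 13
pos 25 'd': at 14
pos 26 'a': at 15  → match P2@[23:26]
pos 27 'b': at 16 (fail-walked)
pos 28 'd': at 23
pos 29 'b': at 24
pos 30 'b': at 25
pos 31 'd': at 26  → match P5@[27:31]
pos 32 'a': at 6 (fail-walked)
pos 33 'a': at 7
pos 34 'c': at 8
pos 35 'd': at 9
pos 36 'b': at 10
pos 37 'c': at 11  → match P1@[32:37],P6@[33:37]
pos 38 'b': at 16 (fail-walked)
pos 39 'c': at 12 (fail-walked)
pos 40 'c': at 12 (fail-walked)
pos 41 'a': at 13
pos 42 'd': at 14
pos 43 'c': at 2 (fail-walked)
pos 44 'c': at 20
pos 45 'd': at 21
pos 46 'c': at 22  → match P4@[42:46]
pos 47 'b': at 3 (fail-walked)
pos 48 'd': at 4
pos 49 'c': at 5  → match P0@[45:49]
pos 50 'a': at 13 (fail-walked)
pos 51 'd': at 14
pos 52 'a': at 15  → match P2@[49:52]
pos 53 'b': at 16 (fail-walked)
pos 54 'c': at 12 (fail-walked)
pos 55 'd': at 1 (fail-walked)

Matches: [[5,5],[11,3],[18,5],[26,2],[31,5],[37,1],[37,6],[46,4],[49,0],[52,2]]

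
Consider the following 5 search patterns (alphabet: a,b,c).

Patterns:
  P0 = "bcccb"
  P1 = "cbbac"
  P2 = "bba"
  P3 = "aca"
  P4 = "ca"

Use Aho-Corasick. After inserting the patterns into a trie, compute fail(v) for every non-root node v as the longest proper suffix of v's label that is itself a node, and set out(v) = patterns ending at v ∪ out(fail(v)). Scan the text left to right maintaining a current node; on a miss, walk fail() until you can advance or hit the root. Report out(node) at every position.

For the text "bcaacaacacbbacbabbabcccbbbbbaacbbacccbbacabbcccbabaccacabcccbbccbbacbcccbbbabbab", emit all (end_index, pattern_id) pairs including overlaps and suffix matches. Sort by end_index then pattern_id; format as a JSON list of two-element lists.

Construct AC machine:
Trie nodes:
  n0 'ε': a→13 b→1 c→6
  n1 'b': b→11 c→2
  n2 'bc': c→3
  n3 'bcc': c→4
  n4 'bccc': b→5
  n5 'bcccb': ·  [P0 ends]
  n6 'c': a→16 b→7
  n7 'cb': b→8
  n8 'cbb': a→9
  n9 'cbba': c→10
  n10 'cbbac': ·  [P1 ends]
  n11 'bb': a→12
  n12 'bba': ·  [P2 ends]
  n13 'a': c→14
  n14 'ac': a→15
  n15 'aca': ·  [P3 ends]
  n16 'ca': ·  [P4 ends]

Failure links (BFS by depth):
  fail(1) 'b': from fail(0)=0 chase 'b': 0 ⇒ 0;  out=∅∪out(0)=∅
  fail(6) 'c': from fail(0)=0 chase 'c': 0 ⇒ 0;  out=∅∪out(0)=∅
  fail(13) 'a': from fail(0)=0 chase 'a': 0 ⇒ 0;  out=∅∪out(0)=∅
  fail(2) 'bc': from fail(1)=0 chase 'c': 0 ⇒ 6;  out=∅∪out(6)=∅
  fail(7) 'cb': from fail(6)=0 chase 'b': 0 ⇒ 1;  out=∅∪out(1)=∅
  fail(11) 'bb': from fail(1)=0 chase 'b': 0 ⇒ 1;  out=∅∪out(1)=∅
  fail(14) 'ac': from fail(13)=0 chase 'c': 0 ⇒ 6;  out=∅∪out(6)=∅
  fail(16) 'ca': from fail(6)=0 chase 'a': 0 ⇒ 13;  out={4}∪out(13)={4}
  fail(3) 'bcc': from fail(2)=6 chase 'c': 6→0 ⇒ 6;  out=∅∪out(6)=∅
  fail(8) 'cbb': from fail(7)=1 chase 'b': 1 ⇒ 11;  out=∅∪out(11)=∅
  fail(12) 'bba': from fail(11)=1 chase 'a': 1→0 ⇒ 13;  out={2}∪out(13)={2}
  fail(15) 'aca': from fail(14)=6 chase 'a': 6 ⇒ 16;  out={3}∪out(16)={3,4}
  fail(4) 'bccc': from fail(3)=6 chase 'c': 6→0 ⇒ 6;  out=∅∪out(6)=∅
  fail(9) 'cbba': from fail(8)=11 chase 'a': 11 ⇒ 12;  out=∅∪out(12)={2}
  fail(5) 'bcccb': from fail(4)=6 chase 'b': 6 ⇒ 7;  out={0}∪out(7)={0}
  fail(10) 'cbbac': from fail(9)=12 chase 'c': 12→13 ⇒ 14;  out={1}∪out(14)={1}

Scan:
i=0 'b': node 0→1
i=1 'c': node 1→2
i=2 'a': node 2→16 ·f  emit P4@[1:2]
i=3 'a': node 16→13 ·f
i=4 'c': node 13→14
i=5 'a': node 14→15  emit P3@[3:5],P4@[4:5]
i=6 'a': node 15→13 ·f
i=7 'c': node 13→14
i=8 'a': node 14→15  emit P3@[6:8],P4@[7:8]
i=9 'c': node 15→14 ·f
i=10 'b': node 14→7 ·f
i=11 'b': node 7→8
i=12 'a': node 8→9  emit P2@[10:12]
i=13 'c': node 9→10  emit P1@[9:13]
i=14 'b': node 10→7 ·f
i=15 'a': node 7→13 ·f
i=16 'b': node 13→1 ·f
i=17 'b': node 1→11
i=18 'a': node 11→12  emit P2@[16:18]
i=19 'b': node 12→1 ·f
i=20 'c': node 1→2
i=21 'c': node 2→3
i=22 'c': node 3→4
i=23 'b': node 4→5  emit P0@[19:23]
i=24 'b': node 5→8 ·f
i=25 'b': node 8→11 ·f
i=26 'b': node 11→11 ·f
i=27 'b': node 11→11 ·f
i=28 'a': node 11→12  emit P2@[26:28]
i=29 'a': node 12→13 ·f
i=30 'c': node 13→14
i=31 'b': node 14→7 ·f
i=32 'b': node 7→8
i=33 'a': node 8→9  emit P2@[31:33]
i=34 'c': node 9→10  emit P1@[30:34]
i=35 'c': node 10→6 ·f
i=36 'c': node 6→6 ·f
i=37 'b': node 6→7
i=38 'b': node 7→8
i=39 'a': node 8→9  emit P2@[37:39]
i=40 'c': node 9→10  emit P1@[36:40]
i=41 'a': node 10→15 ·f  emit P3@[39:41],P4@[40:41]
i=42 'b': node 15→1 ·f
i=43 'b': node 1→11
i=44 'c': node 11→2 ·f
i=45 'c': node 2→3
i=46 'c': node 3→4
i=47 'b': node 4→5  emit P0@[43:47]
i=48 'a': node 5→13 ·f
i=49 'b': node 13→1 ·f
i=50 'a': node 1→13 ·f
i=51 'c': node 13→14
i=52 'c': node 14→6 ·f
i=53 'a': node 6→16  emit P4@[52:53]
i=54 'c': node 16→14 ·f
i=55 'a': node 14→15  emit P3@[53:55],P4@[54:55]
i=56 'b': node 15→1 ·f
i=57 'c': node 1→2
i=58 'c': node 2→3
i=59 'c': node 3→4
i=60 'b': node 4→5  emit P0@[56:60]
i=61 'b': node 5→8 ·f
i=62 'c': node 8→2 ·f
i=63 'c': node 2→3
i=64 'b': node 3→7 ·f
i=65 'b': node 7→8
i=66 'a': node 8→9  emit P2@[64:66]
i=67 'c': node 9→10  emit P1@[63:67]
i=68 'b': node 10→7 ·f
i=69 'c': node 7→2 ·f
i=70 'c': node 2→3
i=71 'c': node 3→4
i=72 'b': node 4→5  emit P0@[68:72]
i=73 'b': node 5→8 ·f
i=74 'b': node 8→11 ·f
i=75 'a': node 11→12  emit P2@[73:75]
i=76 'b': node 12→1 ·f
i=77 'b': node 1→11
i=78 'a': node 11→12  emit P2@[76:78]
i=79 'b': node 12→1 ·f

All matches (sorted): [[2,4],[5,3],[5,4],[8,3],[8,4],[12,2],[13,1],[18,2],[23,0],[28,2],[33,2],[34,1],[39,2],[40,1],[41,3],[41,4],[47,0],[53,4],[55,3],[55,4],[60,0],[66,2],[67,1],[72,0],[75,2],[78,2]]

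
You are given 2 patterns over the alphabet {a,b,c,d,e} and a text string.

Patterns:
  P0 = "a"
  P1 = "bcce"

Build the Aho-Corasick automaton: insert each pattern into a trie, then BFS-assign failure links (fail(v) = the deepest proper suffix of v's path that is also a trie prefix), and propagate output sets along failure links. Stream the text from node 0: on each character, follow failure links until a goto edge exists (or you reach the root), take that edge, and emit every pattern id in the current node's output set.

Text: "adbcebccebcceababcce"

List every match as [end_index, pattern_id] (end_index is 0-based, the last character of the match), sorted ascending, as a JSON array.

Build automaton:
Trie nodes:
  n0 'ε': a→1 b→2
  n1 'a': ·  ←P0
  n2 'b': c→3
  n3 'bc': c→4
  n4 'bcc': e→5
  n5 'bcce': ·  ←P1

Failure links (BFS by depth):
  n1('a'): parent n0 fail=0; on 'a' 0 → fail=0;  out {0}∪∅={0}
  n2('b'): parent n0 fail=0; on 'b' 0 → fail=0;  out ∅∪∅=∅
  n3('bc'): parent n2 fail=0; on 'c' 0 → fail=0;  out ∅∪∅=∅
  n4('bcc'): parent n3 fail=0; on 'c' 0 → fail=0;  out ∅∪∅=∅
  n5('bcce'): parent n4 fail=0; on 'e' 0 → fail=0;  out {1}∪∅={1}

Run:
[0] read 'a'  n0⇒n1  ** P0@[0:0]
[1] read 'd'  n1⇒n0 (via fail)
[2] read 'b'  n0⇒n2
[3] read 'c'  n2⇒n3
[4] read 'e'  n3⇒n0 (via fail)
[5] read 'b'  n0⇒n2
[6] read 'c'  n2⇒n3
[7] read 'c'  n3⇒n4
[8] read 'e'  n4⇒n5  ** P1@[5:8]
[9] read 'b'  n5⇒n2 (via fail)
[10] read 'c'  n2⇒n3
[11] read 'c'  n3⇒n4
[12] read 'e'  n4⇒n5  ** P1@[9:12]
[13] read 'a'  n5⇒n1 (via fail)  ** P0@[13:13]
[14] read 'b'  n1⇒n2 (via fail)
[15] read 'a'  n2⇒n1 (via fail)  ** P0@[15:15]
[16] read 'b'  n1⇒n2 (via fail)
[17] read 'c'  n2⇒n3
[18] read 'c'  n3⇒n4
[19] read 'e'  n4⇒n5  ** P1@[16:19]

Matches: [[0,0],[8,1],[12,1],[13,0],[15,0],[19,1]]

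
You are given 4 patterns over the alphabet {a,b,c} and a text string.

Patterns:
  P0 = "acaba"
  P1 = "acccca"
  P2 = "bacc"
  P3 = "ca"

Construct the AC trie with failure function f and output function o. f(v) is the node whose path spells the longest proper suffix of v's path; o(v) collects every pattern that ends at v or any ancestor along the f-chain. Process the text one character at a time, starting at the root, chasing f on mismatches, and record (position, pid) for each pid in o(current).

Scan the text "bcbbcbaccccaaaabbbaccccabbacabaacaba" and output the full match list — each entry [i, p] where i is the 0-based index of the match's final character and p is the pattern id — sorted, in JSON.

Construct AC machine:
Trie nodes:
  0='ε' goto a→1 b→10 c→14
  1='a' goto c→2
  2='ac' goto a→3 c→6
  3='aca' goto b→4
  4='acab' goto a→5
  5='acaba' goto ·  [P0 ends]
  6='acc' goto c→7
  7='accc' goto c→8
  8='acccc' goto a→9
  9='acccca' goto ·  [P1 ends]
  10='b' goto a→11
  11='ba' goto c→12
  12='bac' goto c→13
  13='bacc' goto ·  [P2 ends]
  14='c' goto a→15
  15='ca' goto ·  [P3 ends]

Failure links (BFS by depth):
  fail(1) 'a': from fail(0)=0 chase 'a': 0 ⇒ 0;  out=∅∪out(0)=∅
  fail(10) 'b': from fail(0)=0 chase 'b': 0 ⇒ 0;  out=∅∪out(0)=∅
  fail(14) 'c': from fail(0)=0 chase 'c': 0 ⇒ 0;  out=∅∪out(0)=∅
  fail(2) 'ac': from fail(1)=0 chase 'c': 0 ⇒ 14;  out=∅∪out(14)=∅
  fail(11) 'ba': from fail(10)=0 chase 'a': 0 ⇒ 1;  out=∅∪out(1)=∅
  fail(15) 'ca': from fail(14)=0 chase 'a': 0 ⇒ 1;  out={3}∪out(1)={3}
  fail(3) 'aca': from fail(2)=14 chase 'a': 14 ⇒ 15;  out=∅∪out(15)={3}
  fail(6) 'acc': from fail(2)=14 chase 'c': 14→0 ⇒ 14;  out=∅∪out(14)=∅
  fail(12) 'bac': from fail(11)=1 chase 'c': 1 ⇒ 2;  out=∅∪out(2)=∅
  fail(4) 'acab': from fail(3)=15 chase 'b': 15→1→0 ⇒ 10;  out=∅∪out(10)=∅
  fail(7) 'accc': from fail(6)=14 chase 'c': 14→0 ⇒ 14;  out=∅∪out(14)=∅
  fail(13) 'bacc': from fail(12)=2 chase 'c': 2 ⇒ 6;  out={2}∪out(6)={2}
  fail(5) 'acaba': from fail(4)=10 chase 'a': 10 ⇒ 11;  out={0}∪out(11)={0}
  fail(8) 'acccc': from fail(7)=14 chase 'c': 14→0 ⇒ 14;  out=∅∪out(14)=∅
  fail(9) 'acccca': from fail(8)=14 chase 'a': 14 ⇒ 15;  out={1}∪out(15)={1,3}

Text stream:
pos 0 'b': at 10
pos 1 'c': at 14 (fail-walked)
pos 2 'b': at 10 (fail-walked)
pos 3 'b': at 10 (fail-walked)
pos 4 'c': at 14 (fail-walked)
pos 5 'b': at 10 (fail-walked)
pos 6 'a': at 11
pos 7 'c': at 12
pos 8 'c': at 13  emit P2@[5:8]
pos 9 'c': at 7 (fail-walked)
pos 10 'c': at 8
pos 11 'a': at 9  emit P1@[6:11],P3@[10:11]
pos 12 'a': at 1 (fail-walked)
pos 13 'a': at 1 (fail-walked)
pos 14 'a': at 1 (fail-walked)
pos 15 'b': at 10 (fail-walked)
pos 16 'b': at 10 (fail-walked)
pos 17 'b': at 10 (fail-walked)
pos 18 'a': at 11
pos 19 'c': at 12
pos 20 'c': at 13  emit P2@[17:20]
pos 21 'c': at 7 (fail-walked)
pos 22 'c': at 8
pos 23 'a': at 9  emit P1@[18:23],P3@[22:23]
pos 24 'b': at 10 (fail-walked)
pos 25 'b': at 10 (fail-walked)
pos 26 'a': at 11
pos 27 'c': at 12
pos 28 'a': at 3 (fail-walked)  emit P3@[27:28]
pos 29 'b': at 4
pos 30 'a': at 5  emit P0@[26:30]
pos 31 'a': at 1 (fail-walked)
pos 32 'c': at 2
pos 33 'a': at 3  emit P3@[32:33]
pos 34 'b': at 4
pos 35 'a': at 5  emit P0@[31:35]

All matches (sorted): [[8,2],[11,1],[11,3],[20,2],[23,1],[23,3],[28,3],[30,0],[33,3],[35,0]]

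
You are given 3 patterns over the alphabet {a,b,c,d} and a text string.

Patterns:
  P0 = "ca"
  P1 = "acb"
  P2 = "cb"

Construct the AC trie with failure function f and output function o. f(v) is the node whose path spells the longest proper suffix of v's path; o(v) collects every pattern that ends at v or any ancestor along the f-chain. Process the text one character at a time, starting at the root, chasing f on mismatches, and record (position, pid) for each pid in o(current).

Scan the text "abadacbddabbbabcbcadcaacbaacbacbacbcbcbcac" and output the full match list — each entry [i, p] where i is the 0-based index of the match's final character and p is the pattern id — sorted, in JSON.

Construct AC machine:
Trie (insert patterns):
  0='ε' goto a→3 c→1
  1='c' goto a→2 b→6
  2='ca' goto ·  [P0 ends]
  3='a' goto c→4
  4='ac' goto b→5
  5='acb' goto ·  [P1 ends]
  6='cb' goto ·  [P2 ends]

BFS fail/out derivation:
  fail(1) 'c': from fail(0)=0 chase 'c': 0 ⇒ 0;  out=∅∪out(0)=∅
  fail(3) 'a': from fail(0)=0 chase 'a': 0 ⇒ 0;  out=∅∪out(0)=∅
  fail(2) 'ca': from fail(1)=0 chase 'a': 0 ⇒ 3;  out={0}∪out(3)={0}
  fail(4) 'ac': from fail(3)=0 chase 'c': 0 ⇒ 1;  out=∅∪out(1)=∅
  fail(6) 'cb': from fail(1)=0 chase 'b': 0 ⇒ 0;  out={2}∪out(0)={2}
  fail(5) 'acb': from fail(4)=1 chase 'b': 1 ⇒ 6;  out={1}∪out(6)={1,2}

Text stream:
pos 0 'a': at 3
pos 1 'b': at 0 ·f
pos 2 'a': at 3
pos 3 'd': at 0 ·f
pos 4 'a': at 3
pos 5 'c': at 4
pos 6 'b': at 5  emit P1@[4:6],P2@[5:6]
pos 7 'd': at 0 ·f
pos 8 'd': at 0
pos 9 'a': at 3
pos 10 'b': at 0 ·f
pos 11 'b': at 0
pos 12 'b': at 0
pos 13 'a': at 3
pos 14 'b': at 0 ·f
pos 15 'c': at 1
pos 16 'b': at 6  emit P2@[15:16]
pos 17 'c': at 1 ·f
pos 18 'a': at 2  emit P0@[17:18]
pos 19 'd': at 0 ·f
pos 20 'c': at 1
pos 21 'a': at 2  emit P0@[20:21]
pos 22 'a': at 3 ·f
pos 23 'c': at 4
pos 24 'b': at 5  emit P1@[22:24],P2@[23:24]
pos 25 'a': at 3 ·f
pos 26 'a': at 3 ·f
pos 27 'c': at 4
pos 28 'b': at 5  emit P1@[26:28],P2@[27:28]
pos 29 'a': at 3 ·f
pos 30 'c': at 4
pos 31 'b': at 5  emit P1@[29:31],P2@[30:31]
pos 32 'a': at 3 ·f
pos 33 'c': at 4
pos 34 'b': at 5  emit P1@[32:34],P2@[33:34]
pos 35 'c': at 1 ·f
pos 36 'b': at 6  emit P2@[35:36]
pos 37 'c': at 1 ·f
pos 38 'b': at 6  emit P2@[37:38]
pos 39 'c': at 1 ·f
pos 40 'a': at 2  emit P0@[39:40]
pos 41 'c': at 4 ·f

Result: [[6,1],[6,2],[16,2],[18,0],[21,0],[24,1],[24,2],[28,1],[28,2],[31,1],[31,2],[34,1],[34,2],[36,2],[38,2],[40,0]]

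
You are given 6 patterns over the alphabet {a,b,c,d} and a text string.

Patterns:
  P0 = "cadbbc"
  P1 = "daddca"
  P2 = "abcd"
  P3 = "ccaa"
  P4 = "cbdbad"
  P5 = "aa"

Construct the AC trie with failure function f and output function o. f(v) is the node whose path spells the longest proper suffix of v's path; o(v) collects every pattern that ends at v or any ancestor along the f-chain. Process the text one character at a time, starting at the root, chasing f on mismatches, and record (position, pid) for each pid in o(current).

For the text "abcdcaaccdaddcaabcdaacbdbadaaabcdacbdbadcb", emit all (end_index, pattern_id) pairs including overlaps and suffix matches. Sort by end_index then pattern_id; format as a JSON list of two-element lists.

Build:
Trie (insert patterns):
  n0 'ε': a→13 c→1 d→7
  n1 'c': a→2 b→20 c→17
  n2 'ca': d→3
  n3 'cad': b→4
  n4 'cadb': b→5
  n5 'cadbb': c→6
  n6 'cadbbc': ·  [P0 ends]
  n7 'd': a→8
  n8 'da': d→9
  n9 'dad': d→10
  n10 'dadd': c→11
  n11 'daddc': a→12
  n12 'daddca': ·  [P1 ends]
  n13 'a': a→25 b→14
  n14 'ab': c→15
  n15 'abc': d→16
  n16 'abcd': ·  [P2 ends]
  n17 'cc': a→18
  n18 'cca': a→19
  n19 'ccaa': ·  [P3 ends]
  n20 'cb': d→21
  n21 'cbd': b→22
  n22 'cbdb': a→23
  n23 'cbdba': d→24
  n24 'cbdbad': ·  [P4 ends]
  n25 'aa': ·  [P5 ends]

Failure links (BFS by depth):
  n1('c'): parent n0 fail=0; on 'c' 0 → fail=0;  out ∅∪∅=∅
  n7('d'): parent n0 fail=0; on 'd' 0 → fail=0;  out ∅∪∅=∅
  n13('a'): parent n0 fail=0; on 'a' 0 → fail=0;  out ∅∪∅=∅
  n2('ca'): parent n1 fail=0; on 'a' 0 → fail=13;  out ∅∪∅=∅
  n8('da'): parent n7 fail=0; on 'a' 0 → fail=13;  out ∅∪∅=∅
  n14('ab'): parent n13 fail=0; on 'b' 0 → fail=0;  out ∅∪∅=∅
  n17('cc'): parent n1 fail=0; on 'c' 0 → fail=1;  out ∅∪∅=∅
  n20('cb'): parent n1 fail=0; on 'b' 0 → fail=0;  out ∅∪∅=∅
  n25('aa'): parent n13 fail=0; on 'a' 0 → fail=13;  out {5}∪∅={5}
  n3('cad'): parent n2 fail=13; on 'd' 13→0 → fail=7;  out ∅∪∅=∅
  n9('dad'): parent n8 fail=13; on 'd' 13→0 → fail=7;  out ∅∪∅=∅
  n15('abc'): parent n14 fail=0; on 'c' 0 → fail=1;  out ∅∪∅=∅
  n18('cca'): parent n17 fail=1; on 'a' 1 → fail=2;  out ∅∪∅=∅
  n21('cbd'): parent n20 fail=0; on 'd' 0 → fail=7;  out ∅∪∅=∅
  n4('cadb'): parent n3 fail=7; on 'b' 7→0 → fail=0;  out ∅∪∅=∅
  n10('dadd'): parent n9 fail=7; on 'd' 7→0 → fail=7;  out ∅∪∅=∅
  n16('abcd'): parent n15 fail=1; on 'd' 1→0 → fail=7;  out {2}∪∅={2}
  n19('ccaa'): parent n18 fail=2; on 'a' 2→13 → fail=25;  out {3}∪{5}={3,5}
  n22('cbdb'): parent n21 fail=7; on 'b' 7→0 → fail=0;  out ∅∪∅=∅
  n5('cadbb'): parent n4 fail=0; on 'b' 0 → fail=0;  out ∅∪∅=∅
  n11('daddc'): parent n10 fail=7; on 'c' 7→0 → fail=1;  out ∅∪∅=∅
  n23('cbdba'): parent n22 fail=0; on 'a' 0 → fail=13;  out ∅∪∅=∅
  n6('cadbbc'): parent n5 fail=0; on 'c' 0 → fail=1;  out {0}∪∅={0}
  n12('daddca'): parent n11 fail=1; on 'a' 1 → fail=2;  out {1}∪∅={1}
  n24('cbdbad'): parent n23 fail=13; on 'd' 13→0 → fail=7;  out {4}∪∅={4}

Text stream:
[0] read 'a'  n0⇒n13
[1] read 'b'  n13⇒n14
[2] read 'c'  n14⇒n15
[3] read 'd'  n15⇒n16  → match P2@[0:3]
[4] read 'c'  n16⇒n1 (fail-walked)
[5] read 'a'  n1⇒n2
[6] read 'a'  n2⇒n25 (fail-walked)  → match P5@[5:6]
[7] read 'c'  n25⇒n1 (fail-walked)
[8] read 'c'  n1⇒n17
[9] read 'd'  n17⇒n7 (fail-walked)
[10] read 'a'  n7⇒n8
[11] read 'd'  n8⇒n9
[12] read 'd'  n9⇒n10
[13] read 'c'  n10⇒n11
[14] read 'a'  n11⇒n12  → match P1@[9:14]
[15] read 'a'  n12⇒n25 (fail-walked)  → match P5@[14:15]
[16] read 'b'  n25⇒n14 (fail-walked)
[17] read 'c'  n14⇒n15
[18] read 'd'  n15⇒n16  → match P2@[15:18]
[19] read 'a'  n16⇒n8 (fail-walked)
[20] read 'a'  n8⇒n25 (fail-walked)  → match P5@[19:20]
[21] read 'c'  n25⇒n1 (fail-walked)
[22] read 'b'  n1⇒n20
[23] read 'd'  n20⇒n21
[24] read 'b'  n21⇒n22
[25] read 'a'  n22⇒n23
[26] read 'd'  n23⇒n24  → match P4@[21:26]
[27] read 'a'  n24⇒n8 (fail-walked)
[28] read 'a'  n8⇒n25 (fail-walked)  → match P5@[27:28]
[29] read 'a'  n25⇒n25 (fail-walked)  → match P5@[28:29]
[30] read 'b'  n25⇒n14 (fail-walked)
[31] read 'c'  n14⇒n15
[32] read 'd'  n15⇒n16  → match P2@[29:32]
[33] read 'a'  n16⇒n8 (fail-walked)
[34] read 'c'  n8⇒n1 (fail-walked)
[35] read 'b'  n1⇒n20
[36] read 'd'  n20⇒n21
[37] read 'b'  n21⇒n22
[38] read 'a'  n22⇒n23
[39] read 'd'  n23⇒n24  → match P4@[34:39]
[40] read 'c'  n24⇒n1 (fail-walked)
[41] read 'b'  n1⇒n20

All matches (sorted): [[3,2],[6,5],[14,1],[15,5],[18,2],[20,5],[26,4],[28,5],[29,5],[32,2],[39,4]]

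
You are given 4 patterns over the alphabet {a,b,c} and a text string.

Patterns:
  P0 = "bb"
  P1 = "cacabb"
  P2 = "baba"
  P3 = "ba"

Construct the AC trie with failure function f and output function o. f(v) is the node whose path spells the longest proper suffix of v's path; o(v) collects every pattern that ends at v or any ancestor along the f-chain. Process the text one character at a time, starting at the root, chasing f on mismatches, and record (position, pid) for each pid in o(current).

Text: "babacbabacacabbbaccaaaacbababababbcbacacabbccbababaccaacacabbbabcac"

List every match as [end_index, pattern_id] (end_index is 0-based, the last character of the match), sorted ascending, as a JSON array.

Build:
Trie nodes:
  n0 'ε': b→1 c→3
  n1 'b': a→9 b→2
  n2 'bb': ·  ←P0
  n3 'c': a→4
  n4 'ca': c→5
  n5 'cac': a→6
  n6 'caca': b→7
  n7 'cacab': b→8
  n8 'cacabb': ·  ←P1
  n9 'ba': b→10  ←P3
  n10 'bab': a→11
  n11 'baba': ·  ←P2

BFS fail/out derivation:
  n1('b'): parent n0 fail=0; on 'b' 0 → fail=0;  out ∅∪∅=∅
  n3('c'): parent n0 fail=0; on 'c' 0 → fail=0;  out ∅∪∅=∅
  n2('bb'): parent n1 fail=0; on 'b' 0 → fail=1;  out {0}∪∅={0}
  n4('ca'): parent n3 fail=0; on 'a' 0 → fail=0;  out ∅∪∅=∅
  n9('ba'): parent n1 fail=0; on 'a' 0 → fail=0;  out {3}∪∅={3}
  n5('cac'): parent n4 fail=0; on 'c' 0 → fail=3;  out ∅∪∅=∅
  n10('bab'): parent n9 fail=0; on 'b' 0 → fail=1;  out ∅∪∅=∅
  n6('caca'): parent n5 fail=3; on 'a' 3 → fail=4;  out ∅∪∅=∅
  n11('baba'): parent n10 fail=1; on 'a' 1 → fail=9;  out {2}∪{3}={2,3}
  n7('cacab'): parent n6 fail=4; on 'b' 4→0 → fail=1;  out ∅∪∅=∅
  n8('cacabb'): parent n7 fail=1; on 'b' 1 → fail=2;  out {1}∪{0}={0,1}

Scan:
[0] read 'b'  n0⇒n1
[1] read 'a'  n1⇒n9  ** P3@[0:1]
[2] read 'b'  n9⇒n10
[3] read 'a'  n10⇒n11  ** P2@[0:3],P3@[2:3]
[4] read 'c'  n11⇒n3 (fail-walked)
[5] read 'b'  n3⇒n1 (fail-walked)
[6] read 'a'  n1⇒n9  ** P3@[5:6]
[7] read 'b'  n9⇒n10
[8] read 'a'  n10⇒n11  ** P2@[5:8],P3@[7:8]
[9] read 'c'  n11⇒n3 (fail-walked)
[10] read 'a'  n3⇒n4
[11] read 'c'  n4⇒n5
[12] read 'a'  n5⇒n6
[13] read 'b'  n6⇒n7
[14] read 'b'  n7⇒n8  ** P0@[13:14],P1@[9:14]
[15] read 'b'  n8⇒n2 (fail-walked)  ** P0@[14:15]
[16] read 'a'  n2⇒n9 (fail-walked)  ** P3@[15:16]
[17] read 'c'  n9⇒n3 (fail-walked)
[18] read 'c'  n3⇒n3 (fail-walked)
[19] read 'a'  n3⇒n4
[20] read 'a'  n4⇒n0 (fail-walked)
[21] read 'a'  n0⇒n0
[22] read 'a'  n0⇒n0
[23] read 'c'  n0⇒n3
[24] read 'b'  n3⇒n1 (fail-walked)
[25] read 'a'  n1⇒n9  ** P3@[24:25]
[26] read 'b'  n9⇒n10
[27] read 'a'  n10⇒n11  ** P2@[24:27],P3@[26:27]
[28] read 'b'  n11⇒n10 (fail-walked)
[29] read 'a'  n10⇒n11  ** P2@[26:29],P3@[28:29]
[30] read 'b'  n11⇒n10 (fail-walked)
[31] read 'a'  n10⇒n11  ** P2@[28:31],P3@[30:31]
[32] read 'b'  n11⇒n10 (fail-walked)
[33] read 'b'  n10⇒n2 (fail-walked)  ** P0@[32:33]
[34] read 'c'  n2⇒n3 (fail-walked)
[35] read 'b'  n3⇒n1 (fail-walked)
[36] read 'a'  n1⇒n9  ** P3@[35:36]
[37] read 'c'  n9⇒n3 (fail-walked)
[38] read 'a'  n3⇒n4
[39] read 'c'  n4⇒n5
[40] read 'a'  n5⇒n6
[41] read 'b'  n6⇒n7
[42] read 'b'  n7⇒n8  ** P0@[41:42],P1@[37:42]
[43] read 'c'  n8⇒n3 (fail-walked)
[44] read 'c'  n3⇒n3 (fail-walked)
[45] read 'b'  n3⇒n1 (fail-walked)
[46] read 'a'  n1⇒n9  ** P3@[45:46]
[47] read 'b'  n9⇒n10
[48] read 'a'  n10⇒n11  ** P2@[45:48],P3@[47:48]
[49] read 'b'  n11⇒n10 (fail-walked)
[50] read 'a'  n10⇒n11  ** P2@[47:50],P3@[49:50]
[51] read 'c'  n11⇒n3 (fail-walked)
[52] read 'c'  n3⇒n3 (fail-walked)
[53] read 'a'  n3⇒n4
[54] read 'a'  n4⇒n0 (fail-walked)
[55] read 'c'  n0⇒n3
[56] read 'a'  n3⇒n4
[57] read 'c'  n4⇒n5
[58] read 'a'  n5⇒n6
[59] read 'b'  n6⇒n7
[60] read 'b'  n7⇒n8  ** P0@[59:60],P1@[55:60]
[61] read 'b'  n8⇒n2 (fail-walked)  ** P0@[60:61]
[62] read 'a'  n2⇒n9 (fail-walked)  ** P3@[61:62]
[63] read 'b'  n9⇒n10
[64] read 'c'  n10⇒n3 (fail-walked)
[65] read 'a'  n3⇒n4
[66] read 'c'  n4⇒n5

Result: [[1,3],[3,2],[3,3],[6,3],[8,2],[8,3],[14,0],[14,1],[15,0],[16,3],[25,3],[27,2],[27,3],[29,2],[29,3],[31,2],[31,3],[33,0],[36,3],[42,0],[42,1],[46,3],[48,2],[48,3],[50,2],[50,3],[60,0],[60,1],[61,0],[62,3]]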